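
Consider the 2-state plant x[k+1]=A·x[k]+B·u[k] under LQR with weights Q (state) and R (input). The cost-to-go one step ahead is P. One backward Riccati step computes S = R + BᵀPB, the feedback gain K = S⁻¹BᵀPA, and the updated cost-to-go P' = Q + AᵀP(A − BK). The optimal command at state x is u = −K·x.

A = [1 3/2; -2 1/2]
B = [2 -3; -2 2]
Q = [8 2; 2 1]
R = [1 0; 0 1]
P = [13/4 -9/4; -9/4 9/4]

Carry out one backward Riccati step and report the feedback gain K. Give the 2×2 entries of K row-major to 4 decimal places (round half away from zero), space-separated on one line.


BᵀP = [11.0000 -9.0000; -14.2500 11.2500]
S = R + BᵀPB = [1 0; 0 1] + [40.0000 -51.0000; -51.0000 65.2500] = [41.0000 -51.0000; -51.0000 66.2500]
BᵀPA = [29.0000 12.0000; -36.7500 -15.7500]
K = S⁻¹·BᵀPA = [0.4078 -0.0716; -0.2408 -0.2928]
A−BK = [-0.5380 0.7646; -0.7028 0.9425]
AᵀP(A−BK) = [0.5748 -0.4360; -0.4360 0.7467]
P' = Q + AᵀP(A−BK) = [8.5748 1.5640; 1.5640 1.7467]
tr(P') = 10.3216

0.4078 -0.0716 -0.2408 -0.2928


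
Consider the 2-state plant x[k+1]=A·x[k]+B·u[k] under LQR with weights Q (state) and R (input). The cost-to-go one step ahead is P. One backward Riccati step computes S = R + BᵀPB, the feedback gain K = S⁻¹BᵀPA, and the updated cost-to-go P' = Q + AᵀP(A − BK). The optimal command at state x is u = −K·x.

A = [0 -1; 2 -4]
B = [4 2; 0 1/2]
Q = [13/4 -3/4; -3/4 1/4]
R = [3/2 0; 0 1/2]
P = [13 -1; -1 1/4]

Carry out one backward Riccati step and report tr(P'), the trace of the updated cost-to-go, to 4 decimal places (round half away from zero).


BᵀP = [52.0000 -4.0000; 25.5000 -1.8750]
S = R + BᵀPB = [3/2 0; 0 1/2] + [208.0000 102.0000; 102.0000 50.0625] = [209.5000 102.0000; 102.0000 50.5625]
BᵀPA = [-8.0000 -36.0000; -3.7500 -18.0000]
K = S⁻¹·BᵀPA = [-0.1165 0.0834; 0.1608 -0.5242]
A−BK = [0.1443 -0.2851; 1.9196 -3.7379]
AᵀP(A−BK) = [0.6712 -1.2987; -1.2987 2.5661]
P' = Q + AᵀP(A−BK) = [3.9212 -2.0487; -2.0487 2.8161]
tr(P') = 6.7373

6.7373


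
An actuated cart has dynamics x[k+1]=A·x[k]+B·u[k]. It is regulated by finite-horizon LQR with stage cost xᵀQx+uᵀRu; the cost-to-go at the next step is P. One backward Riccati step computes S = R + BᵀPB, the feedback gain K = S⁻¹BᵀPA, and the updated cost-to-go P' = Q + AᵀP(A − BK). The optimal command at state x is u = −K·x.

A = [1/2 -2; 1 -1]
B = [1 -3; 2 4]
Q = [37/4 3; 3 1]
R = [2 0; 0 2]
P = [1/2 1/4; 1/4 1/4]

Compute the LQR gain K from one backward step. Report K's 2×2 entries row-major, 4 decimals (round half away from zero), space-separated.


0.2778 -0.6111 0.0000 0.1667

BᵀP = [1.0000 0.7500; -0.5000 0.2500]
S = R + BᵀPB = [2 0; 0 2] + [2.5000 0.0000; 0.0000 2.5000] = [4.5000 0.0000; 0.0000 4.5000]
BᵀPA = [1.2500 -2.7500; 0.0000 0.7500]
K = S⁻¹·BᵀPA = [0.2778 -0.6111; 0.0000 0.1667]
A−BK = [0.2222 -0.8889; 0.4444 -0.4444]
AᵀP(A−BK) = [0.2778 -0.6111; -0.6111 1.4444]
P' = Q + AᵀP(A−BK) = [9.5278 2.3889; 2.3889 2.4444]
tr(P') = 11.9722


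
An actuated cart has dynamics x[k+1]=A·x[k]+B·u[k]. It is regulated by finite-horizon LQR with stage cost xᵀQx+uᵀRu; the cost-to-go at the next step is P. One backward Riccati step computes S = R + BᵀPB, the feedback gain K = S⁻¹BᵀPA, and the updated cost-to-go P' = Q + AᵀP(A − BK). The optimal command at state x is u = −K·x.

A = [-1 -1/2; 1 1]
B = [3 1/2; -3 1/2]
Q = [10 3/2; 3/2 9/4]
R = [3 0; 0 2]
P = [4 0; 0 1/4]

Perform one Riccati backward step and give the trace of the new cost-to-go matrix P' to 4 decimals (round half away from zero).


12.6955

BᵀP = [12.0000 -0.7500; 2.0000 0.1250]
S = R + BᵀPB = [3 0; 0 2] + [38.2500 5.6250; 5.6250 1.0625] = [41.2500 5.6250; 5.6250 3.0625]
BᵀPA = [-12.7500 -6.7500; -1.8750 -0.8750]
K = S⁻¹·BᵀPA = [-0.3010 -0.1663; -0.0594 0.0198]
A−BK = [-0.0673 -0.0109; 0.1267 0.4911]
AᵀP(A−BK) = [0.3010 0.1663; 0.1663 0.1446]
P' = Q + AᵀP(A−BK) = [10.3010 1.6663; 1.6663 2.3946]
tr(P') = 12.6955


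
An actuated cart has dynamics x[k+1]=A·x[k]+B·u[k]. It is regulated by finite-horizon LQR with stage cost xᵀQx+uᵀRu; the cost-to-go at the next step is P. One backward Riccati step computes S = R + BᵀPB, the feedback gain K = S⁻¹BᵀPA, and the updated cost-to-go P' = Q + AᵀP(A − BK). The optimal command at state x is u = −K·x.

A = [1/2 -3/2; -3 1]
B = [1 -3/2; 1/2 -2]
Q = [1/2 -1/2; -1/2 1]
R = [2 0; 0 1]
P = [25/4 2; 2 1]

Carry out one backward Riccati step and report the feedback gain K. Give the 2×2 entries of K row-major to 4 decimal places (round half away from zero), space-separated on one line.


BᵀP = [7.2500 2.5000; -13.3750 -5.0000]
S = R + BᵀPB = [2 0; 0 1] + [8.5000 -15.8750; -15.8750 30.0625] = [10.5000 -15.8750; -15.8750 31.0625]
BᵀPA = [-3.8750 -8.3750; 8.3125 15.0625]
K = S⁻¹·BᵀPA = [0.1564 -0.2837; 0.3475 0.3399]
A−BK = [0.8649 -0.7064; -2.3831 1.8217]
AᵀP(A−BK) = [2.2797 -1.6124; -1.6124 1.5665]
P' = Q + AᵀP(A−BK) = [2.7797 -2.1124; -2.1124 2.5665]
tr(P') = 5.3462

0.1564 -0.2837 0.3475 0.3399


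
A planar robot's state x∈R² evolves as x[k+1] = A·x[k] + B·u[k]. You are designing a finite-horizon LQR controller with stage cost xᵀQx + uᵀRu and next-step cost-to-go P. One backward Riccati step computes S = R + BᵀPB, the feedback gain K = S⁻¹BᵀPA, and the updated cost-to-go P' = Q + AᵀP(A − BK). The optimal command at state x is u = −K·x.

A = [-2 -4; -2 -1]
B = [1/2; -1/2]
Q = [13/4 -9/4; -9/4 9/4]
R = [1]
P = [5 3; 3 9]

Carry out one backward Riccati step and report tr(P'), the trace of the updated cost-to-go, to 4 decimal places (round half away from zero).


192.8333

BᵀP = [1.0000 -3.0000]
S = R + BᵀPB = [1] + [2.0000] = [3.0000]
BᵀPA = [4.0000 -1.0000]
K = S⁻¹·BᵀPA = [1.3333 -0.3333]
A−BK = [-2.6667 -3.8333; -1.3333 -1.1667]
AᵀP(A−BK) = [74.6667 89.3333; 89.3333 112.6667]
P' = Q + AᵀP(A−BK) = [77.9167 87.0833; 87.0833 114.9167]
tr(P') = 192.8333


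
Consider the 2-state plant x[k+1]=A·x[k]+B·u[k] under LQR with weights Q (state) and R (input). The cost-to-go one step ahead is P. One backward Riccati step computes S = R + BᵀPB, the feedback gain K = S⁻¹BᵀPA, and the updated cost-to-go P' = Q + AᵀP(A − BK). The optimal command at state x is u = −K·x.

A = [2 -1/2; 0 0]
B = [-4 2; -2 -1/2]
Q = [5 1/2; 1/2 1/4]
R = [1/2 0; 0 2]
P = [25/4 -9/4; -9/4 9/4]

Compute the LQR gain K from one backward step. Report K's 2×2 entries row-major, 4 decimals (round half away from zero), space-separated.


-0.2798 0.0700 0.4724 -0.1181

BᵀP = [-20.5000 4.5000; 13.6250 -5.6250]
S = R + BᵀPB = [1/2 0; 0 2] + [73.0000 -43.2500; -43.2500 30.0625] = [73.5000 -43.2500; -43.2500 32.0625]
BᵀPA = [-41.0000 10.2500; 27.2500 -6.8125]
K = S⁻¹·BᵀPA = [-0.2798 0.0700; 0.4724 -0.1181]
A−BK = [-0.0642 0.0160; -0.3234 0.0809]
AᵀP(A−BK) = [0.6533 -0.1633; -0.1633 0.0408]
P' = Q + AᵀP(A−BK) = [5.6533 0.3367; 0.3367 0.2908]
tr(P') = 5.9441


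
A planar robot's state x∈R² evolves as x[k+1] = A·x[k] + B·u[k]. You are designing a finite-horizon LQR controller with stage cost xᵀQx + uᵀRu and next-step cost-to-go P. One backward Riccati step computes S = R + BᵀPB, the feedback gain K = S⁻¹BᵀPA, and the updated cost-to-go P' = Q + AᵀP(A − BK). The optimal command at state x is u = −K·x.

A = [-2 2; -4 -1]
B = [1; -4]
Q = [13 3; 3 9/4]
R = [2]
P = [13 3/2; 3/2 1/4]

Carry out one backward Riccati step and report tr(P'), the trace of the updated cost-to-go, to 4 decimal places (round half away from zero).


BᵀP = [7.0000 0.5000]
S = R + BᵀPB = [2] + [5.0000] = [7.0000]
BᵀPA = [-16.0000 13.5000]
K = S⁻¹·BᵀPA = [-2.2857 1.9286]
A−BK = [0.2857 0.0714; -13.1429 6.7143]
AᵀP(A−BK) = [43.4286 -29.1429; -29.1429 20.2143]
P' = Q + AᵀP(A−BK) = [56.4286 -26.1429; -26.1429 22.4643]
tr(P') = 78.8929

78.8929


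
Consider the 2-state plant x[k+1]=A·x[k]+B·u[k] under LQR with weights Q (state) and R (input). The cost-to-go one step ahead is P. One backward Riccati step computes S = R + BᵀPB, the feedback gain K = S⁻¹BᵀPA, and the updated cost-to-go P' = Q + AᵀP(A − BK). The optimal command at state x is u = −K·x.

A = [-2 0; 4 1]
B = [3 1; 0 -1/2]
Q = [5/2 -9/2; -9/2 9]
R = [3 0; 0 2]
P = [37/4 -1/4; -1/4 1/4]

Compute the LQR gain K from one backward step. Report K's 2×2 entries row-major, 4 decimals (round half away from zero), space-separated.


-0.5182 0.0091 -0.4909 -0.0545

BᵀP = [27.7500 -0.7500; 9.3750 -0.3750]
S = R + BᵀPB = [3 0; 0 2] + [83.2500 28.1250; 28.1250 9.5625] = [86.2500 28.1250; 28.1250 11.5625]
BᵀPA = [-58.5000 -0.7500; -20.2500 -0.3750]
K = S⁻¹·BᵀPA = [-0.5182 0.0091; -0.4909 -0.0545]
A−BK = [0.0455 0.0273; 3.7545 0.9727]
AᵀP(A−BK) = [4.7455 0.9273; 0.9273 0.2364]
P' = Q + AᵀP(A−BK) = [7.2455 -3.5727; -3.5727 9.2364]
tr(P') = 16.4818


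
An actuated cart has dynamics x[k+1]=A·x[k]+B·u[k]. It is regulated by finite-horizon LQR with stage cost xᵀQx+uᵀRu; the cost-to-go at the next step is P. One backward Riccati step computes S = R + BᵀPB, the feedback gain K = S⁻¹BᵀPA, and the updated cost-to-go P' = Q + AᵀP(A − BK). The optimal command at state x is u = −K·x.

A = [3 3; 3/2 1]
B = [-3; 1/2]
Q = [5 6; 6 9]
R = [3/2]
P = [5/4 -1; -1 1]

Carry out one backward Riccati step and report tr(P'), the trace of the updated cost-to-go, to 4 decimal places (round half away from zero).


15.8867

BᵀP = [-4.2500 3.5000]
S = R + BᵀPB = [3/2] + [14.5000] = [16.0000]
BᵀPA = [-7.5000 -9.2500]
K = S⁻¹·BᵀPA = [-0.4688 -0.5781]
A−BK = [1.5938 1.2656; 1.7344 1.2891]
AᵀP(A−BK) = [0.9844 0.9141; 0.9141 0.9023]
P' = Q + AᵀP(A−BK) = [5.9844 6.9141; 6.9141 9.9023]
tr(P') = 15.8867


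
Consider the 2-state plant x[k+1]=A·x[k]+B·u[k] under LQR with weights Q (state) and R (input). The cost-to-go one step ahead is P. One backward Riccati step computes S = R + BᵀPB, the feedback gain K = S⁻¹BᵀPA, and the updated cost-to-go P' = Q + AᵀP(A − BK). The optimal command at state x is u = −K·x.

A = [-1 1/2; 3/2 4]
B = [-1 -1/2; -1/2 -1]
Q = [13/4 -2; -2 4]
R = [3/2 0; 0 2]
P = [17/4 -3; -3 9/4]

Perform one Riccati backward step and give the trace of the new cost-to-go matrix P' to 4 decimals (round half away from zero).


BᵀP = [-2.7500 1.8750; 0.8750 -0.7500]
S = R + BᵀPB = [3/2 0; 0 2] + [1.8125 -0.5000; -0.5000 0.3125] = [3.3125 -0.5000; -0.5000 2.3125]
BᵀPA = [5.5625 6.1250; -2.0000 -2.5625]
K = S⁻¹·BᵀPA = [1.6009 1.7385; -0.5187 -0.7322]
A−BK = [0.3416 1.8724; 1.7818 4.1371]
AᵀP(A−BK) = [8.3698 9.9900; 9.9900 12.5377]
P' = Q + AᵀP(A−BK) = [11.6198 7.9900; 7.9900 16.5377]
tr(P') = 28.1575

28.1575


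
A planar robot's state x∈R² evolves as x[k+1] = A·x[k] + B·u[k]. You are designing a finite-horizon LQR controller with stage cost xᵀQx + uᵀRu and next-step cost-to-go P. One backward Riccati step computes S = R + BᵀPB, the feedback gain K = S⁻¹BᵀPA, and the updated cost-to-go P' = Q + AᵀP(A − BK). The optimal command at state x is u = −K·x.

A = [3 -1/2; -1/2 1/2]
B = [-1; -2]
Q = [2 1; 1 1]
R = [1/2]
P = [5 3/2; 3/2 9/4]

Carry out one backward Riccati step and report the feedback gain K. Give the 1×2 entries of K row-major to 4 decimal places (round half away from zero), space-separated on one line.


BᵀP = [-8.0000 -6.0000]
S = R + BᵀPB = [1/2] + [20.0000] = [20.5000]
BᵀPA = [-21.0000 1.0000]
K = S⁻¹·BᵀPA = [-1.0244 0.0488]
A−BK = [1.9756 -0.4512; -2.5488 0.5976]
AᵀP(A−BK) = [19.5503 -4.4131; -4.4131 1.0137]
P' = Q + AᵀP(A−BK) = [21.5503 -3.4131; -3.4131 2.0137]
tr(P') = 23.5640

-1.0244 0.0488


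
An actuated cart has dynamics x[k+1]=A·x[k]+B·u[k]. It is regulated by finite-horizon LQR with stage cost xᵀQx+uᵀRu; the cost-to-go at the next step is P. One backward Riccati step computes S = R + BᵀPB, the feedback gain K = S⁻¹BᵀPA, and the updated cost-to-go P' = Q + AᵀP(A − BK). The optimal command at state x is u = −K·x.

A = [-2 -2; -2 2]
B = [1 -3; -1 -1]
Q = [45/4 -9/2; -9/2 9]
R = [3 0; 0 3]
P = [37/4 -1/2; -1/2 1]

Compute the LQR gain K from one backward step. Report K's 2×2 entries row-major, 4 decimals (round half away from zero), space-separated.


BᵀP = [9.7500 -1.5000; -27.2500 0.5000]
S = R + BᵀPB = [3 0; 0 3] + [11.2500 -27.7500; -27.7500 81.2500] = [14.2500 -27.7500; -27.7500 84.2500]
BᵀPA = [-16.5000 -22.5000; 53.5000 55.5000]
K = S⁻¹·BᵀPA = [0.2195 -0.8258; 0.7073 0.3868]
A−BK = [-0.0976 -0.0139; -1.0732 1.5610]
AᵀP(A−BK) = [2.7805 -1.3171; -1.3171 4.9547]
P' = Q + AᵀP(A−BK) = [14.0305 -5.8171; -5.8171 13.9547]
tr(P') = 27.9852

0.2195 -0.8258 0.7073 0.3868


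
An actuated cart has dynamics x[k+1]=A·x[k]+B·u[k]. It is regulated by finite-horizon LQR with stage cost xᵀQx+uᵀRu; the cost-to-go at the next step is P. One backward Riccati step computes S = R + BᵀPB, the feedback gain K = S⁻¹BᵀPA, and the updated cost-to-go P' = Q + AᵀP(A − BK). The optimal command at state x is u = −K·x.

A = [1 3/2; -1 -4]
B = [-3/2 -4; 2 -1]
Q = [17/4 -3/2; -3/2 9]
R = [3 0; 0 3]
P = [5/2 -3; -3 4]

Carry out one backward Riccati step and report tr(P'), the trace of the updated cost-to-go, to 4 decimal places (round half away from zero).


20.7453

BᵀP = [-9.7500 12.5000; -7.0000 8.0000]
S = R + BᵀPB = [3 0; 0 3] + [39.6250 26.5000; 26.5000 20.0000] = [42.6250 26.5000; 26.5000 23.0000]
BᵀPA = [-22.2500 -64.6250; -15.0000 -42.5000]
K = S⁻¹·BᵀPA = [-0.4108 -1.2948; -0.1789 -0.3560]
A−BK = [-0.3317 -1.8661; -0.3573 -1.7663]
AᵀP(A−BK) = [0.6769 2.1007; 2.1007 6.8184]
P' = Q + AᵀP(A−BK) = [4.9269 0.6007; 0.6007 15.8184]
tr(P') = 20.7453


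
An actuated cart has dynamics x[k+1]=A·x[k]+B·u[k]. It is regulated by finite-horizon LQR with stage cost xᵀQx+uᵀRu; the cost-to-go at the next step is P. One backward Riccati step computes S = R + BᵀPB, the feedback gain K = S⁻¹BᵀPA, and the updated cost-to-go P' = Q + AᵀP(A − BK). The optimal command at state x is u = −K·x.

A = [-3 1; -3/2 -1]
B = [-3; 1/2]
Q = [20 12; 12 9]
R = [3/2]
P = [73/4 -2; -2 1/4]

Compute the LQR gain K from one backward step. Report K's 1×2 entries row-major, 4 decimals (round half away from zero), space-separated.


BᵀP = [-55.7500 6.1250]
S = R + BᵀPB = [3/2] + [170.3125] = [171.8125]
BᵀPA = [158.0625 -61.8750]
K = S⁻¹·BᵀPA = [0.9200 -0.3601]
A−BK = [-0.2401 -0.0804; -1.9600 -0.8199]
AᵀP(A−BK) = [1.3996 -0.4518; -0.4518 0.2169]
P' = Q + AᵀP(A−BK) = [21.3996 11.5482; 11.5482 9.2169]
tr(P') = 30.6165

0.9200 -0.3601


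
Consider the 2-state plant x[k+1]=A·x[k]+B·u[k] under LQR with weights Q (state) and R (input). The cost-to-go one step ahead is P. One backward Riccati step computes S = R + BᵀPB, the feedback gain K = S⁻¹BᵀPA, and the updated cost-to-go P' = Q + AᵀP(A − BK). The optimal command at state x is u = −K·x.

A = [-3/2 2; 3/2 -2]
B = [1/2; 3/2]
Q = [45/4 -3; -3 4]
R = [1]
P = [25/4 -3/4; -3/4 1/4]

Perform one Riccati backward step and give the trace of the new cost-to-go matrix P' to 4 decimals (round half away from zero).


BᵀP = [2.0000 0.0000]
S = R + BᵀPB = [1] + [1.0000] = [2.0000]
BᵀPA = [-3.0000 4.0000]
K = S⁻¹·BᵀPA = [-1.5000 2.0000]
A−BK = [-0.7500 1.0000; 3.7500 -5.0000]
AᵀP(A−BK) = [13.5000 -18.0000; -18.0000 24.0000]
P' = Q + AᵀP(A−BK) = [24.7500 -21.0000; -21.0000 28.0000]
tr(P') = 52.7500

52.7500


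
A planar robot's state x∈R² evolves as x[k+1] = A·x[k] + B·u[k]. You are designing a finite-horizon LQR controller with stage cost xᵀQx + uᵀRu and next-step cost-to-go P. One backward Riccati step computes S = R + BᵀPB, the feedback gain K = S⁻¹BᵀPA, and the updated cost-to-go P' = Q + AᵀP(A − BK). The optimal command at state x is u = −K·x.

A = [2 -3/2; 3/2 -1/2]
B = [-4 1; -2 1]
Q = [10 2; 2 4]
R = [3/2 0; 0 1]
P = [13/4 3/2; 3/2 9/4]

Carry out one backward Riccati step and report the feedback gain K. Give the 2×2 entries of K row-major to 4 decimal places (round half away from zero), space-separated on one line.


-0.4419 0.3295 0.3593 -0.0282

BᵀP = [-16.0000 -10.5000; 4.7500 3.7500]
S = R + BᵀPB = [3/2 0; 0 1] + [85.0000 -26.5000; -26.5000 8.5000] = [86.5000 -26.5000; -26.5000 9.5000]
BᵀPA = [-47.7500 29.2500; 15.1250 -9.0000]
K = S⁻¹·BᵀPA = [-0.4419 0.3295; 0.3593 -0.0282]
A−BK = [-0.1271 -0.1538; 0.2568 0.1872]
AᵀP(A−BK) = [0.5250 -0.1518; -0.1518 0.2330]
P' = Q + AᵀP(A−BK) = [10.5250 1.8482; 1.8482 4.2330]
tr(P') = 14.7580


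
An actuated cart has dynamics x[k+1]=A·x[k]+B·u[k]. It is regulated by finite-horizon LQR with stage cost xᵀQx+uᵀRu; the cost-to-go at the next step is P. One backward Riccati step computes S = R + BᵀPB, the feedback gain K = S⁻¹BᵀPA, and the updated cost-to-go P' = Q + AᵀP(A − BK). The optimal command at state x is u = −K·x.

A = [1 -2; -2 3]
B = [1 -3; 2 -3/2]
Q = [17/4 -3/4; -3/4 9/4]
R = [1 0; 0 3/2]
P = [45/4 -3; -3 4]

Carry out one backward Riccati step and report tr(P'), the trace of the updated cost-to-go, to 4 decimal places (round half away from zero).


BᵀP = [5.2500 5.0000; -29.2500 3.0000]
S = R + BᵀPB = [1 0; 0 3/2] + [15.2500 -23.2500; -23.2500 83.2500] = [16.2500 -23.2500; -23.2500 84.7500]
BᵀPA = [-4.7500 4.5000; -35.2500 67.5000]
K = S⁻¹·BᵀPA = [-1.4608 2.3317; -0.8167 1.4361]
A−BK = [0.0108 -0.0233; -0.3035 0.4908]
AᵀP(A−BK) = [3.5235 -5.8010; -5.8010 9.5688]
P' = Q + AᵀP(A−BK) = [7.7735 -6.5510; -6.5510 11.8188]
tr(P') = 19.5923

19.5923


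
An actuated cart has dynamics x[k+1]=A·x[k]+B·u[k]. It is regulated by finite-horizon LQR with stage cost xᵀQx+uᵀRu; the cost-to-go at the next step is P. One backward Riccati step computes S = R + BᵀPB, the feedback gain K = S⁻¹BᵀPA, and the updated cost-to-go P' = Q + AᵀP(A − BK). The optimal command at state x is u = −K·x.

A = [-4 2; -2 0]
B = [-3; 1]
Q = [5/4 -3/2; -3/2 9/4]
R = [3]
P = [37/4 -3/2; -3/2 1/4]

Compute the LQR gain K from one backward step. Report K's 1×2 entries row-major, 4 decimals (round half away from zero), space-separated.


1.1257 -0.6126

BᵀP = [-29.2500 4.7500]
S = R + BᵀPB = [3] + [92.5000] = [95.5000]
BᵀPA = [107.5000 -58.5000]
K = S⁻¹·BᵀPA = [1.1257 -0.6126]
A−BK = [-0.6230 0.1623; -3.1257 0.6126]
AᵀP(A−BK) = [3.9921 -2.1492; -2.1492 1.1649]
P' = Q + AᵀP(A−BK) = [5.2421 -3.6492; -3.6492 3.4149]
tr(P') = 8.6571


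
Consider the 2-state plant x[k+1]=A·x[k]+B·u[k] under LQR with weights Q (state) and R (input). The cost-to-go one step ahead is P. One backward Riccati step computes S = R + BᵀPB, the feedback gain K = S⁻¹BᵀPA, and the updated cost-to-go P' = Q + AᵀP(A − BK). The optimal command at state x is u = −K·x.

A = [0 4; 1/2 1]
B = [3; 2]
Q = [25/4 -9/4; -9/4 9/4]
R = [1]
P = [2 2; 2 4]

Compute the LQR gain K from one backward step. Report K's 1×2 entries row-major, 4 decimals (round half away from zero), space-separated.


0.1186 0.9153

BᵀP = [10.0000 14.0000]
S = R + BᵀPB = [1] + [58.0000] = [59.0000]
BᵀPA = [7.0000 54.0000]
K = S⁻¹·BᵀPA = [0.1186 0.9153]
A−BK = [-0.3559 1.2542; 0.2627 -0.8305]
AᵀP(A−BK) = [0.1695 -0.4068; -0.4068 2.5763]
P' = Q + AᵀP(A−BK) = [6.4195 -2.6568; -2.6568 4.8263]
tr(P') = 11.2458


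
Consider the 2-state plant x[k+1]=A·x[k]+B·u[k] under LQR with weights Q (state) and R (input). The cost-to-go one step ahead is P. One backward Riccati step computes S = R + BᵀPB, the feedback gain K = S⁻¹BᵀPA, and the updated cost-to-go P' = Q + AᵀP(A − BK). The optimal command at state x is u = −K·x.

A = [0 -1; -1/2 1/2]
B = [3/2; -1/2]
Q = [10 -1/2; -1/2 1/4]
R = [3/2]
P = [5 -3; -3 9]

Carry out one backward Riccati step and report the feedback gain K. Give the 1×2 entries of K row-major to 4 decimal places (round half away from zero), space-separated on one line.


0.2308 -0.6923

BᵀP = [9.0000 -9.0000]
S = R + BᵀPB = [3/2] + [18.0000] = [19.5000]
BᵀPA = [4.5000 -13.5000]
K = S⁻¹·BᵀPA = [0.2308 -0.6923]
A−BK = [-0.3462 0.0385; -0.3846 0.1538]
AᵀP(A−BK) = [1.2115 -0.6346; -0.6346 0.9038]
P' = Q + AᵀP(A−BK) = [11.2115 -1.1346; -1.1346 1.1538]
tr(P') = 12.3654


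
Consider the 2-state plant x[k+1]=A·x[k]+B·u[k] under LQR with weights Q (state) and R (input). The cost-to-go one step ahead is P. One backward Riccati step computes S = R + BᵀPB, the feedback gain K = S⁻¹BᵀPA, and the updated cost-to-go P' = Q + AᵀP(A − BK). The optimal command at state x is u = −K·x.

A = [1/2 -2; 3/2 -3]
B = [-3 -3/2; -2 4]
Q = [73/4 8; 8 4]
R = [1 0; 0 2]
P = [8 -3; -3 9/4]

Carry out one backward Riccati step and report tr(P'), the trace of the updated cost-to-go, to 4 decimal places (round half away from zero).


BᵀP = [-18.0000 4.5000; -24.0000 13.5000]
S = R + BᵀPB = [1 0; 0 2] + [45.0000 45.0000; 45.0000 90.0000] = [46.0000 45.0000; 45.0000 92.0000]
BᵀPA = [-2.2500 22.5000; 8.2500 7.5000]
K = S⁻¹·BᵀPA = [-0.2620 0.7850; 0.2178 -0.3024]
A−BK = [0.0407 -0.0987; 0.1047 -0.2202]
AᵀP(A−BK) = [0.1759 -0.3636; -0.3636 0.8558]
P' = Q + AᵀP(A−BK) = [18.4259 7.6364; 7.6364 4.8558]
tr(P') = 23.2817

23.2817


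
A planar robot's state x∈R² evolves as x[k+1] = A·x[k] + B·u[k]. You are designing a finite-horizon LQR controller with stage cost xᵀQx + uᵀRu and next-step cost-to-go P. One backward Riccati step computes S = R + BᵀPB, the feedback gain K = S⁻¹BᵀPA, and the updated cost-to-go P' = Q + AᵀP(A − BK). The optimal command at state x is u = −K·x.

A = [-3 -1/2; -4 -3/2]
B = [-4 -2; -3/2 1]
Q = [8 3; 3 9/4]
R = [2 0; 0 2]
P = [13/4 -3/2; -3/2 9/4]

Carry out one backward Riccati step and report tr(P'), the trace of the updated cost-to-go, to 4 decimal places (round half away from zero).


BᵀP = [-10.7500 2.6250; -8.0000 5.2500]
S = R + BᵀPB = [2 0; 0 2] + [39.0625 24.1250; 24.1250 21.2500] = [41.0625 24.1250; 24.1250 23.2500]
BᵀPA = [21.7500 1.4375; 3.0000 -3.8750]
K = S⁻¹·BᵀPA = [1.1627 0.3405; -1.0774 -0.5200]
A−BK = [-0.5041 -0.1779; -1.1786 -0.4692]
AᵀP(A−BK) = [7.1941 2.7788; 2.7788 1.1205]
P' = Q + AᵀP(A−BK) = [15.1941 5.7788; 5.7788 3.3705]
tr(P') = 18.5646

18.5646


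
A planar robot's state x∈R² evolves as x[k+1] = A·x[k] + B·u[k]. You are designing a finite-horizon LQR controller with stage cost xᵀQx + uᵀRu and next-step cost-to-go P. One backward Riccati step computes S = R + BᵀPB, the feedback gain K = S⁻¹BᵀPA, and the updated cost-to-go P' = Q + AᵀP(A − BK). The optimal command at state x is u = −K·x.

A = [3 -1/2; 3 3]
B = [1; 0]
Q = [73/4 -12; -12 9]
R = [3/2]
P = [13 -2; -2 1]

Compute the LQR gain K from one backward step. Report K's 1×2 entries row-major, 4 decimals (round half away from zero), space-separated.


2.2759 -0.8621

BᵀP = [13.0000 -2.0000]
S = R + BᵀPB = [3/2] + [13.0000] = [14.5000]
BᵀPA = [33.0000 -12.5000]
K = S⁻¹·BᵀPA = [2.2759 -0.8621]
A−BK = [0.7241 0.3621; 3.0000 3.0000]
AᵀP(A−BK) = [14.8966 2.9483; 2.9483 7.4741]
P' = Q + AᵀP(A−BK) = [33.1466 -9.0517; -9.0517 16.4741]
tr(P') = 49.6207


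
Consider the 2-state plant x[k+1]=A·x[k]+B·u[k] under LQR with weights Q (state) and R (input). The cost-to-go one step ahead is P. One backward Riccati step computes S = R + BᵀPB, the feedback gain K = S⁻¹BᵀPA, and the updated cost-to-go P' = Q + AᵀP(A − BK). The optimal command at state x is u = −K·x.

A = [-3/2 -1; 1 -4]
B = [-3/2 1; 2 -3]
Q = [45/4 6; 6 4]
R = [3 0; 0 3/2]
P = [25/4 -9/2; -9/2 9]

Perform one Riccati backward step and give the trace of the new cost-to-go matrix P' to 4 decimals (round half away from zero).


BᵀP = [-18.3750 24.7500; 19.7500 -31.5000]
S = R + BᵀPB = [3 0; 0 3/2] + [77.0625 -92.6250; -92.6250 114.2500] = [80.0625 -92.6250; -92.6250 115.7500]
BᵀPA = [52.3125 -80.6250; -61.1250 106.2500]
K = S⁻¹·BᵀPA = [0.5720 0.7401; -0.0703 1.5102]
A−BK = [-0.5716 -1.4000; -0.3550 -0.9497]
AᵀP(A−BK) = [2.3392 4.4675; 4.4675 13.4654]
P' = Q + AᵀP(A−BK) = [13.5892 10.4675; 10.4675 17.4654]
tr(P') = 31.0547

31.0547


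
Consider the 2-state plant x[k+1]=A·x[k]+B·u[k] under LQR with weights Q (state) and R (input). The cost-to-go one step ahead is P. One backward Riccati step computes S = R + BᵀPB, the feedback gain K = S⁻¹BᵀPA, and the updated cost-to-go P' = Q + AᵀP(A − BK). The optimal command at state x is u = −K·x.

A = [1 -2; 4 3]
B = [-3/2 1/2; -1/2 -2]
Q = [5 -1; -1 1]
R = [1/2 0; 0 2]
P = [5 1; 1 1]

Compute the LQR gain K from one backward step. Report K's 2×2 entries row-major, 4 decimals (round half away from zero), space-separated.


-1.1852 0.7407 -1.0476 -1.0476

BᵀP = [-8.0000 -2.0000; 0.5000 -1.5000]
S = R + BᵀPB = [1/2 0; 0 2] + [13.0000 0.0000; 0.0000 3.2500] = [13.5000 0.0000; 0.0000 5.2500]
BᵀPA = [-16.0000 10.0000; -5.5000 -5.5000]
K = S⁻¹·BᵀPA = [-1.1852 0.7407; -1.0476 -1.0476]
A−BK = [-0.2540 -0.3651; 1.3122 1.2751]
AᵀP(A−BK) = [4.2751 3.0899; 3.0899 3.8307]
P' = Q + AᵀP(A−BK) = [9.2751 2.0899; 2.0899 4.8307]
tr(P') = 14.1058


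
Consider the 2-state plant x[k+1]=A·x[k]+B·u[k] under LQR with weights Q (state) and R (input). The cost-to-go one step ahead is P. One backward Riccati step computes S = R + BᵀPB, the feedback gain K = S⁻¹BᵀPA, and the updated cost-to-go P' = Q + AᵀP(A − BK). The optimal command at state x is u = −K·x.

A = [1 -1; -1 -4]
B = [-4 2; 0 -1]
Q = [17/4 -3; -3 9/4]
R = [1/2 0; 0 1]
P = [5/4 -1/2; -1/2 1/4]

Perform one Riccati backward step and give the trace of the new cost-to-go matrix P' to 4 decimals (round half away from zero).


7.3532

BᵀP = [-5.0000 2.0000; 3.0000 -1.2500]
S = R + BᵀPB = [1/2 0; 0 1] + [20.0000 -12.0000; -12.0000 7.2500] = [20.5000 -12.0000; -12.0000 8.2500]
BᵀPA = [-7.0000 -3.0000; 4.2500 2.0000]
K = S⁻¹·BᵀPA = [-0.2687 -0.0299; 0.1244 0.1990]
A−BK = [-0.3234 -1.5174; -0.8756 -3.8010]
AᵀP(A−BK) = [0.0908 0.1953; 0.1953 0.7624]
P' = Q + AᵀP(A−BK) = [4.3408 -2.8047; -2.8047 3.0124]
tr(P') = 7.3532


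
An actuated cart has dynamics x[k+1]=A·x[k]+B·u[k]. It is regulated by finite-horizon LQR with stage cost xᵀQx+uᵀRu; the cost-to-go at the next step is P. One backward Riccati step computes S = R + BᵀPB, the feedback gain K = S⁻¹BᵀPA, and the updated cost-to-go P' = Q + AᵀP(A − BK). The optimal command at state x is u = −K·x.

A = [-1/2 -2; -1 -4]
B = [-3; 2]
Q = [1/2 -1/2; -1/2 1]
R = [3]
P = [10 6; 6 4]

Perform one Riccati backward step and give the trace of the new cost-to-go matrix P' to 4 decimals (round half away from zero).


BᵀP = [-18.0000 -10.0000]
S = R + BᵀPB = [3] + [34.0000] = [37.0000]
BᵀPA = [19.0000 76.0000]
K = S⁻¹·BᵀPA = [0.5135 2.0541]
A−BK = [1.0405 4.1622; -2.0270 -8.1081]
AᵀP(A−BK) = [2.7432 10.9730; 10.9730 43.8919]
P' = Q + AᵀP(A−BK) = [3.2432 10.4730; 10.4730 44.8919]
tr(P') = 48.1351

48.1351


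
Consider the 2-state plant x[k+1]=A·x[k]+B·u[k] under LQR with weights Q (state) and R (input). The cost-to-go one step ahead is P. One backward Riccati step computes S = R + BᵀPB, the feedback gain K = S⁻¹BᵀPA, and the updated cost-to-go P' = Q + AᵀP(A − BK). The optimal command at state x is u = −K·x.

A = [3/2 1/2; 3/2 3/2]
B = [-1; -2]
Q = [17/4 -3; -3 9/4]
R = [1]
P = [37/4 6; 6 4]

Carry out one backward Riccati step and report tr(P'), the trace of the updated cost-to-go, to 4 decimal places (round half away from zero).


8.0846

BᵀP = [-21.2500 -14.0000]
S = R + BᵀPB = [1] + [49.2500] = [50.2500]
BᵀPA = [-52.8750 -31.6250]
K = S⁻¹·BᵀPA = [-1.0522 -0.6294]
A−BK = [0.4478 -0.1294; -0.6045 0.2413]
AᵀP(A−BK) = [1.1754 0.6604; 0.6604 0.4092]
P' = Q + AᵀP(A−BK) = [5.4254 -2.3396; -2.3396 2.6592]
tr(P') = 8.0846


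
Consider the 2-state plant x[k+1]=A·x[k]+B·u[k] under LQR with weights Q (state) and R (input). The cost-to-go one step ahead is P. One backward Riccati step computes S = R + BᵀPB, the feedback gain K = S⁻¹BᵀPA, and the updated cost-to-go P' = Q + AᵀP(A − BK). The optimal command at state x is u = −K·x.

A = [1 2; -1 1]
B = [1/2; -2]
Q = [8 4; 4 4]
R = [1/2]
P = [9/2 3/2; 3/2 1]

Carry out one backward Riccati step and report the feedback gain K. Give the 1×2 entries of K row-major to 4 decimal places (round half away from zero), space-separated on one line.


BᵀP = [-0.7500 -1.2500]
S = R + BᵀPB = [1/2] + [2.1250] = [2.6250]
BᵀPA = [0.5000 -2.7500]
K = S⁻¹·BᵀPA = [0.1905 -1.0476]
A−BK = [0.9048 2.5238; -0.6190 -1.0952]
AᵀP(A−BK) = [2.4048 7.0238; 7.0238 22.1190]
P' = Q + AᵀP(A−BK) = [10.4048 11.0238; 11.0238 26.1190]
tr(P') = 36.5238

0.1905 -1.0476


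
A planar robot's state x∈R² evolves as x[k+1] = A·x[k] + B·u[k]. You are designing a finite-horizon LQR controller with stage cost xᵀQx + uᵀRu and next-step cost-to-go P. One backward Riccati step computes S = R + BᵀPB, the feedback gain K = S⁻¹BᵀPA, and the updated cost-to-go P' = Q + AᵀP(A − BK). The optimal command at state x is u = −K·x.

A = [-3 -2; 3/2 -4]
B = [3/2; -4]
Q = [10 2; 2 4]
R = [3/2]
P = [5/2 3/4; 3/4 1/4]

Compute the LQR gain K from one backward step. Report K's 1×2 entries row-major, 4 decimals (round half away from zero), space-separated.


-0.9706 -0.9412

BᵀP = [0.7500 0.1250]
S = R + BᵀPB = [3/2] + [0.6250] = [2.1250]
BᵀPA = [-2.0625 -2.0000]
K = S⁻¹·BᵀPA = [-0.9706 -0.9412]
A−BK = [-1.5441 -0.5882; -2.3824 -7.7647]
AᵀP(A−BK) = [14.3107 18.3088; 18.3088 24.1176]
P' = Q + AᵀP(A−BK) = [24.3107 20.3088; 20.3088 28.1176]
tr(P') = 52.4283


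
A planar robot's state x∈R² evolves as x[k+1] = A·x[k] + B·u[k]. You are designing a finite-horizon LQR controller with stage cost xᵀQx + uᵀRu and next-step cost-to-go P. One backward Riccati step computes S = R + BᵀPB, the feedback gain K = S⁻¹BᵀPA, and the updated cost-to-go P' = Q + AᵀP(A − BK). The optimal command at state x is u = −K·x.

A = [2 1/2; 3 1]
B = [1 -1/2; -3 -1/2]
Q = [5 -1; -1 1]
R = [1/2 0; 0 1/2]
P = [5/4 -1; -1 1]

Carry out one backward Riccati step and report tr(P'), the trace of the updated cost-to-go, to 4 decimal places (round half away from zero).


BᵀP = [4.2500 -4.0000; -0.1250 0.0000]
S = R + BᵀPB = [1/2 0; 0 1/2] + [16.2500 -0.1250; -0.1250 0.0625] = [16.7500 -0.1250; -0.1250 0.5625]
BᵀPA = [-3.5000 -1.8750; -0.2500 -0.0625]
K = S⁻¹·BᵀPA = [-0.2126 -0.1130; -0.4917 -0.1362]
A−BK = [1.9668 0.5449; 2.1163 0.5930]
AᵀP(A−BK) = [1.1329 0.3206; 0.3206 0.0922]
P' = Q + AᵀP(A−BK) = [6.1329 -0.6794; -0.6794 1.0922]
tr(P') = 7.2251

7.2251


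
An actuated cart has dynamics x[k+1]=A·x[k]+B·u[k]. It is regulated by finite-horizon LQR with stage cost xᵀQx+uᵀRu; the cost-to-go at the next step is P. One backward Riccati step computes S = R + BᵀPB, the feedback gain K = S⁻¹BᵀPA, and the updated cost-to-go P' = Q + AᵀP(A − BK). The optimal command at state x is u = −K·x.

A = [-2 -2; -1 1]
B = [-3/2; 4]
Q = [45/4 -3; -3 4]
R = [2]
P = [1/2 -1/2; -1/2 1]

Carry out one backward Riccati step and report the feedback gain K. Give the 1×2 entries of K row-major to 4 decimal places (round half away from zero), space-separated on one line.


0.0299 0.4080

BᵀP = [-2.7500 4.7500]
S = R + BᵀPB = [2] + [23.1250] = [25.1250]
BᵀPA = [0.7500 10.2500]
K = S⁻¹·BᵀPA = [0.0299 0.4080]
A−BK = [-1.9552 -1.3881; -1.1194 -0.6318]
AᵀP(A−BK) = [0.9776 0.6940; 0.6940 0.8184]
P' = Q + AᵀP(A−BK) = [12.2276 -2.3060; -2.3060 4.8184]
tr(P') = 17.0460


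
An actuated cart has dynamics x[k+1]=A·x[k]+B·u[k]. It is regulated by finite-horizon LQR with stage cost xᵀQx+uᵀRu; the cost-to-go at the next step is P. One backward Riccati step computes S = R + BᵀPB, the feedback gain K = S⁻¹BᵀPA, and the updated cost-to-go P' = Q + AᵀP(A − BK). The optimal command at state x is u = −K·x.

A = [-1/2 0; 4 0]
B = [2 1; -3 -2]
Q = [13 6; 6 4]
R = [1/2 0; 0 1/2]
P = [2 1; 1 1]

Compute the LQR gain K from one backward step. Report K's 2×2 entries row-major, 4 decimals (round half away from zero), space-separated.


0.1579 0.0000 -1.7895 0.0000

BᵀP = [1.0000 -1.0000; 0.0000 -1.0000]
S = R + BᵀPB = [1/2 0; 0 1/2] + [5.0000 3.0000; 3.0000 2.0000] = [5.5000 3.0000; 3.0000 2.5000]
BᵀPA = [-4.5000 0.0000; -4.0000 0.0000]
K = S⁻¹·BᵀPA = [0.1579 0.0000; -1.7895 0.0000]
A−BK = [0.9737 0.0000; 0.8947 0.0000]
AᵀP(A−BK) = [6.0526 0.0000; 0.0000 0.0000]
P' = Q + AᵀP(A−BK) = [19.0526 6.0000; 6.0000 4.0000]
tr(P') = 23.0526


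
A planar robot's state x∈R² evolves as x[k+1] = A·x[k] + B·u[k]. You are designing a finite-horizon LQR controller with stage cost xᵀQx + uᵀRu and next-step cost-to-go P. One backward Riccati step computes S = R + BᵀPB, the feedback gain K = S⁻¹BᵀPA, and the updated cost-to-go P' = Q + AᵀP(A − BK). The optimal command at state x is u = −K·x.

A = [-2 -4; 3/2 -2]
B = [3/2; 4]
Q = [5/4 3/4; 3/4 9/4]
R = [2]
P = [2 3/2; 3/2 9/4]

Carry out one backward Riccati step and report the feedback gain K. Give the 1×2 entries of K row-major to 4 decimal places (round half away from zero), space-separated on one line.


-0.0186 -0.9669

BᵀP = [9.0000 11.2500]
S = R + BᵀPB = [2] + [58.5000] = [60.5000]
BᵀPA = [-1.1250 -58.5000]
K = S⁻¹·BᵀPA = [-0.0186 -0.9669]
A−BK = [-1.9721 -2.5496; 1.5744 1.8678]
AᵀP(A−BK) = [4.0416 5.1622; 5.1622 8.4339]
P' = Q + AᵀP(A−BK) = [5.2916 5.9122; 5.9122 10.6839]
tr(P') = 15.9755


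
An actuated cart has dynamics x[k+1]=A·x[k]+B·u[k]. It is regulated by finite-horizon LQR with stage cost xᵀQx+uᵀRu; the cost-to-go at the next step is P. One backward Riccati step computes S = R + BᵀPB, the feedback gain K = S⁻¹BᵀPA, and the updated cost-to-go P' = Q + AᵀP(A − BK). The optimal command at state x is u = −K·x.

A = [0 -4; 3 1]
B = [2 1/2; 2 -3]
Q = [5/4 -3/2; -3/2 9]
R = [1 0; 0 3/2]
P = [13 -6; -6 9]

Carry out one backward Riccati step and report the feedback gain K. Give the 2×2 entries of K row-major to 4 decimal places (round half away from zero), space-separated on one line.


0.2123 -1.5959 -0.8450 -1.4029

BᵀP = [14.0000 6.0000; 24.5000 -30.0000]
S = R + BᵀPB = [1 0; 0 3/2] + [40.0000 -11.0000; -11.0000 102.2500] = [41.0000 -11.0000; -11.0000 103.7500]
BᵀPA = [18.0000 -50.0000; -90.0000 -128.0000]
K = S⁻¹·BᵀPA = [0.2123 -1.5959; -0.8450 -1.4029]
A−BK = [-0.0022 -0.1067; 0.0405 -0.0170]
AᵀP(A−BK) = [1.1319 1.4618; 1.4618 5.6282]
P' = Q + AᵀP(A−BK) = [2.3819 -0.0382; -0.0382 14.6282]
tr(P') = 17.0100


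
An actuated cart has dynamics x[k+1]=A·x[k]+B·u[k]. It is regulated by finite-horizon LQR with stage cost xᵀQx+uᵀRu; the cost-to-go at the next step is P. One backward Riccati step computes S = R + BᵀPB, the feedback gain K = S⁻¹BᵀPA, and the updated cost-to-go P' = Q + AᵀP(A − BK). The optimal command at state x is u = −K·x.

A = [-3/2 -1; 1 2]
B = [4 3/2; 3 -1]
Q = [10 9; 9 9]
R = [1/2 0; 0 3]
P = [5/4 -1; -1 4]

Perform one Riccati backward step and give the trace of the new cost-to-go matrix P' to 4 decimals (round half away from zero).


25.0643

BᵀP = [2.0000 8.0000; 2.8750 -5.5000]
S = R + BᵀPB = [1/2 0; 0 3] + [32.0000 -5.0000; -5.0000 9.8125] = [32.5000 -5.0000; -5.0000 12.8125]
BᵀPA = [5.0000 14.0000; -9.8125 -13.8750]
K = S⁻¹·BᵀPA = [0.0383 0.2810; -0.7509 -0.9733]
A−BK = [-0.5269 -0.6643; 0.1341 0.1836]
AᵀP(A−BK) = [2.2527 2.9198; 2.9198 3.8116]
P' = Q + AᵀP(A−BK) = [12.2527 11.9198; 11.9198 12.8116]
tr(P') = 25.0643


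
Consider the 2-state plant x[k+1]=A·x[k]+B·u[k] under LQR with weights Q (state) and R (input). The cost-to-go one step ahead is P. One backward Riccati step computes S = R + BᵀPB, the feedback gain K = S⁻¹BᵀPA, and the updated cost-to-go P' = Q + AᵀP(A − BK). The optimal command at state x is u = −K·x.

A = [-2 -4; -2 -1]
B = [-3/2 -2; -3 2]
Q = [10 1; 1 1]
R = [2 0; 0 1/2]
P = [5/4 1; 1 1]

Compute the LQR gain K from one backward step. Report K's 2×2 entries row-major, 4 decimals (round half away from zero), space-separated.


0.8134 1.0251 0.2600 0.8208

BᵀP = [-4.8750 -4.5000; -0.5000 0.0000]
S = R + BᵀPB = [2 0; 0 1/2] + [20.8125 0.7500; 0.7500 1.0000] = [22.8125 0.7500; 0.7500 1.5000]
BᵀPA = [18.7500 24.0000; 1.0000 2.0000]
K = S⁻¹·BᵀPA = [0.8134 1.0251; 0.2600 0.8208]
A−BK = [-0.2600 -0.8208; -0.0799 0.4336]
AᵀP(A−BK) = [1.4893 1.9591; 1.9591 2.7567]
P' = Q + AᵀP(A−BK) = [11.4893 2.9591; 2.9591 3.7567]
tr(P') = 15.2461


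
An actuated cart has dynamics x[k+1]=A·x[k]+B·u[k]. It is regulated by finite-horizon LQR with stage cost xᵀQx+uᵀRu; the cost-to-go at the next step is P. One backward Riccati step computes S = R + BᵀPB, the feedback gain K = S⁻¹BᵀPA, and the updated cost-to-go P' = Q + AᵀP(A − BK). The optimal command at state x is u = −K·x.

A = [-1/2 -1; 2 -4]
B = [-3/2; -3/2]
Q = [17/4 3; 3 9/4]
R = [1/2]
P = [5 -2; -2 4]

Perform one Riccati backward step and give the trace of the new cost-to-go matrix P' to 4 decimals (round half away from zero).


56.3830

BᵀP = [-4.5000 -3.0000]
S = R + BᵀPB = [1/2] + [11.2500] = [11.7500]
BᵀPA = [-3.7500 16.5000]
K = S⁻¹·BᵀPA = [-0.3191 1.4043]
A−BK = [-0.9787 1.1064; 1.5213 -1.8936]
AᵀP(A−BK) = [20.0532 -24.2340; -24.2340 29.8298]
P' = Q + AᵀP(A−BK) = [24.3032 -21.2340; -21.2340 32.0798]
tr(P') = 56.3830


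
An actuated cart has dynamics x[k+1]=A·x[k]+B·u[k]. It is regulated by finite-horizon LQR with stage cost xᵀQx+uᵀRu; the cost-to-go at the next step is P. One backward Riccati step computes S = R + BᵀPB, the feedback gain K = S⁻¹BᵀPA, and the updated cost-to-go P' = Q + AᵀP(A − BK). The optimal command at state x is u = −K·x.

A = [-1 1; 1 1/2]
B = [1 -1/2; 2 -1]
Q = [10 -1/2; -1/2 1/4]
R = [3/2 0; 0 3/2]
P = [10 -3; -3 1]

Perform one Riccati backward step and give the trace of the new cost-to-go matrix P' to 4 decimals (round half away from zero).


BᵀP = [4.0000 -1.0000; -2.0000 0.5000]
S = R + BᵀPB = [3/2 0; 0 3/2] + [2.0000 -1.0000; -1.0000 0.5000] = [3.5000 -1.0000; -1.0000 2.0000]
BᵀPA = [-5.0000 3.5000; 2.5000 -1.7500]
K = S⁻¹·BᵀPA = [-1.2500 0.8750; 0.6250 -0.4375]
A−BK = [0.5625 -0.0938; 4.1250 -1.6875]
AᵀP(A−BK) = [9.1875 -5.5313; -5.5313 3.4219]
P' = Q + AᵀP(A−BK) = [19.1875 -6.0313; -6.0313 3.6719]
tr(P') = 22.8594

22.8594


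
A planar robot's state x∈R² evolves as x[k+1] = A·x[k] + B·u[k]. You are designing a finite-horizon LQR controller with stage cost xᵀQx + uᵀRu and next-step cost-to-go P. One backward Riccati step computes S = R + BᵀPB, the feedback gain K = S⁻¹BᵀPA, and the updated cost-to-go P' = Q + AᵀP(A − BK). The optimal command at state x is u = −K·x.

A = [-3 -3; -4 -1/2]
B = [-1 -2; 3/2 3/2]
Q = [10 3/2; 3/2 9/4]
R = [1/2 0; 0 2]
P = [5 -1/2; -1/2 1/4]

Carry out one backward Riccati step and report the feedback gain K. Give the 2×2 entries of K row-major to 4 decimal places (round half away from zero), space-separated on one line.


0.3001 0.8703 0.8960 0.7985

BᵀP = [-5.7500 0.8750; -10.7500 1.3750]
S = R + BᵀPB = [1/2 0; 0 2] + [7.0625 12.8125; 12.8125 23.5625] = [7.5625 12.8125; 12.8125 25.5625]
BᵀPA = [13.7500 16.8125; 26.7500 31.5625]
K = S⁻¹·BᵀPA = [0.3001 0.8703; 0.8960 0.7985]
A−BK = [-0.9078 -0.5327; -5.7942 -3.0032]
AᵀP(A−BK) = [8.9046 5.4234; 5.4234 3.7278]
P' = Q + AᵀP(A−BK) = [18.9046 6.9234; 6.9234 5.9778]
tr(P') = 24.8824


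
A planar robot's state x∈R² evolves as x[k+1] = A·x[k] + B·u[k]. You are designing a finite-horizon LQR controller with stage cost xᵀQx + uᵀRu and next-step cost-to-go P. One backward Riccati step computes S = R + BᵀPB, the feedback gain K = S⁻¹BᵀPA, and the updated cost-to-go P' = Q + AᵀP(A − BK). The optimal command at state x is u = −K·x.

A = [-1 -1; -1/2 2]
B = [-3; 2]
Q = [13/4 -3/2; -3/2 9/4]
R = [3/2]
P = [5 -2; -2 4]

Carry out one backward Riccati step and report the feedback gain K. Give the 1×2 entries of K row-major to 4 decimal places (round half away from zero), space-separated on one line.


0.1387 0.5434

BᵀP = [-19.0000 14.0000]
S = R + BᵀPB = [3/2] + [85.0000] = [86.5000]
BᵀPA = [12.0000 47.0000]
K = S⁻¹·BᵀPA = [0.1387 0.5434]
A−BK = [-0.5838 0.6301; -0.7775 0.9133]
AᵀP(A−BK) = [2.3353 -2.5202; -2.5202 3.4624]
P' = Q + AᵀP(A−BK) = [5.5853 -4.0202; -4.0202 5.7124]
tr(P') = 11.2977
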